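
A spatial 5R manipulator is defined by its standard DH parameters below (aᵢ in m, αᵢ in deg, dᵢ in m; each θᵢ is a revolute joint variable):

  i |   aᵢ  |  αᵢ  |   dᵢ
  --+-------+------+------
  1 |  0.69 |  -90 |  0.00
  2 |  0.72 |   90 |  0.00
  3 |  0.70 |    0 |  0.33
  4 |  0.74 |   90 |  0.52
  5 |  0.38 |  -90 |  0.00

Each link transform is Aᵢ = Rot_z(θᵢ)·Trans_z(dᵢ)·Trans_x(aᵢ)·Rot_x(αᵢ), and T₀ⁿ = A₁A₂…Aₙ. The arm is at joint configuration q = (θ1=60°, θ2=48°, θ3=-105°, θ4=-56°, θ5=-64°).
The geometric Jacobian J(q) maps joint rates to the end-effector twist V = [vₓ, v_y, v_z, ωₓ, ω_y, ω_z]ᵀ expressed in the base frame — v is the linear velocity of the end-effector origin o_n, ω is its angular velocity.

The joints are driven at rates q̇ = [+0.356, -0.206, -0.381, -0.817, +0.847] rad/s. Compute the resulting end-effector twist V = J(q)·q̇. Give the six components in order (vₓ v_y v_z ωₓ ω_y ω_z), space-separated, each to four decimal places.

o_n = [1.2686, 0.2547, 0.5768]
J₁: ẑ×o_n = [-0.2547, 1.2686, 0.0000], ω = ẑ
J2: z=[-0.8660, 0.5000, 0.0000] o=[0.3450, 0.5976, 0.0000] → [0.2884, 0.4995, -0.1648, -0.8660, 0.5000, 0.0000]
J3: z=[0.3716, 0.6436, 0.6691] o=[0.5859, 1.0148, -0.5351] → [1.2242, 0.0437, -0.7218, 0.3716, 0.6436, 0.6691]
J4: z=[0.3716, 0.6436, 0.6691] o=[1.2335, 0.7841, -0.1796] → [0.8411, -0.2576, -0.2193, 0.3716, 0.6436, 0.6691]
J5: z=[-0.9278, 0.2841, 0.2419] o=[1.4012, 0.5929, 0.6883] → [0.0502, -0.1355, 0.3515, -0.9278, 0.2841, 0.2419]
V = J·q̇ = [-1.2612, 0.4277, 0.7858, -1.0526, -0.6334, -0.2407]

-1.2612 0.4277 0.7858 -1.0526 -0.6334 -0.2407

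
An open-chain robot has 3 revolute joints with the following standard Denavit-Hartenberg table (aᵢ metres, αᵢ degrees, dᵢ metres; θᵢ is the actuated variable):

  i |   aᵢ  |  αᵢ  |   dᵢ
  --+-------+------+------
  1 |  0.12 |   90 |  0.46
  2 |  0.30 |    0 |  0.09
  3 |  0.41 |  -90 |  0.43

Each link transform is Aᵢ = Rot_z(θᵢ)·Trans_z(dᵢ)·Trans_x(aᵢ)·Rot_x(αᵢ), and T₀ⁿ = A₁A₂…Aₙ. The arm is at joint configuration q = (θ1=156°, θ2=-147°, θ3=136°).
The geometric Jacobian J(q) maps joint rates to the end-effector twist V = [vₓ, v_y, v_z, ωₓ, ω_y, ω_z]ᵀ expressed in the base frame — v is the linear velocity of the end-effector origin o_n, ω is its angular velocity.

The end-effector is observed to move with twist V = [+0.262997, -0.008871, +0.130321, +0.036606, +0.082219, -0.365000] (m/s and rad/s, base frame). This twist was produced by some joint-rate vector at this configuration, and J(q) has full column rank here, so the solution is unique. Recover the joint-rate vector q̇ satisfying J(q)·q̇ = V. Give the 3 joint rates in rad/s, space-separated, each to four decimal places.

o_n = [-0.0359, 0.5852, 0.2184]
J₁: ẑ×o_n = [-0.5852, -0.0359, 0.0000], ω = ẑ
J2: z=[0.4067, 0.9135, 0.0000] o=[-0.1096, 0.0488, 0.4600] → [-0.2207, 0.0983, 0.1509, 0.4067, 0.9135, 0.0000]
J3: z=[0.4067, 0.9135, 0.0000] o=[0.1568, 0.0287, 0.2966] → [-0.0715, 0.0318, 0.4025, 0.4067, 0.9135, 0.0000]
q̇ = J⁺·V = [-0.3650, -0.3740, 0.4640]

-0.3650 -0.3740 0.4640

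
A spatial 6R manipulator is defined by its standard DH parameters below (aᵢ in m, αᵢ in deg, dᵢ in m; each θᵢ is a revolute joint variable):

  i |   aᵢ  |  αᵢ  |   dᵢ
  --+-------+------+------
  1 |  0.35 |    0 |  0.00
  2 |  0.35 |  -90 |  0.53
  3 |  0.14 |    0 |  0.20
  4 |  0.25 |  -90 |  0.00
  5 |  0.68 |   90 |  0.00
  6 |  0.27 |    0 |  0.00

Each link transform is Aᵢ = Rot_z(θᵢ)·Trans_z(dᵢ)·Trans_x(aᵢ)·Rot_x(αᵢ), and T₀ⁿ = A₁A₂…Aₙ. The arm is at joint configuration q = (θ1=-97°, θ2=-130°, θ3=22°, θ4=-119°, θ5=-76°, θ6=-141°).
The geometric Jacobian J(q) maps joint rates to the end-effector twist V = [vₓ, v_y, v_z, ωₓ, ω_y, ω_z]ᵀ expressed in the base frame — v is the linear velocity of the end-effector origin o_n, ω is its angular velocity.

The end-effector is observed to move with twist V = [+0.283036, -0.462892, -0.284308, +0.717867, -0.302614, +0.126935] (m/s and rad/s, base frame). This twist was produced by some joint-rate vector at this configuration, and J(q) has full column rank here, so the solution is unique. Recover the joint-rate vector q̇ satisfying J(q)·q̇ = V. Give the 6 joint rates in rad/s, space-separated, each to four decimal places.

o_n = [-0.7045, -0.5998, 0.8179]
J₁: ẑ×o_n = [0.5998, -0.7045, 0.0000], ω = ẑ
J2: z=[0.0000, 0.0000, 1.0000] o=[-0.0427, -0.3474, 0.0000] → [0.2524, -0.6619, 0.0000, 0.0000, 0.0000, 1.0000]
J3: z=[-0.7314, -0.6820, 0.0000] o=[-0.2814, -0.0914, 0.5300] → [-0.1963, 0.2105, 0.0832, -0.7314, -0.6820, 0.0000]
J4: z=[-0.7314, -0.6820, 0.0000] o=[-0.5162, -0.1329, 0.4776] → [-0.2321, 0.2489, 0.2130, -0.7314, -0.6820, 0.0000]
J5: z=[-0.6769, 0.7259, 0.1219] o=[-0.4954, -0.1552, 0.7257] → [0.1211, 0.0369, 0.4528, -0.6769, 0.7259, 0.1219]
J6: z=[-0.2576, -0.0785, -0.9631] o=[-0.9642, -0.6198, 0.8890] → [0.0249, -0.2684, 0.0152, -0.2576, -0.0785, -0.9631]
q̇ = J⁺·V = [0.5880, -0.1460, -0.9930, 0.6180, -0.7440, 0.2330]

0.5880 -0.1460 -0.9930 0.6180 -0.7440 0.2330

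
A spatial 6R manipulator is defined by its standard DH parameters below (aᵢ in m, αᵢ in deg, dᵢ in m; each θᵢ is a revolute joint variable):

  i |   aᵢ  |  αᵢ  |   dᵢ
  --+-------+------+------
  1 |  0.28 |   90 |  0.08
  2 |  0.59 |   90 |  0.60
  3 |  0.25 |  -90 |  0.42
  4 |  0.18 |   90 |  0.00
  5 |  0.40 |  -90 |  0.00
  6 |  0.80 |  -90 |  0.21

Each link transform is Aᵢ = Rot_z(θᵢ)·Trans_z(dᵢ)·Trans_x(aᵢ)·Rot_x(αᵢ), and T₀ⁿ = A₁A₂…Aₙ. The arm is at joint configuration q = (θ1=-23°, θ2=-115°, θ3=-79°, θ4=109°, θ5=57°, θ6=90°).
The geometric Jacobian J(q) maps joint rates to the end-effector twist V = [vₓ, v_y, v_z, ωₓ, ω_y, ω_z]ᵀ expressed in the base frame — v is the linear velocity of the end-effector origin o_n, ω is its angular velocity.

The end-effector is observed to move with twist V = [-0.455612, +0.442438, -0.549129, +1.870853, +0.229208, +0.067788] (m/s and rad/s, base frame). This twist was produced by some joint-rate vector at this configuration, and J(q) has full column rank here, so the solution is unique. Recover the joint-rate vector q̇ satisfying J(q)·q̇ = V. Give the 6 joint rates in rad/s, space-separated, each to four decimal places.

-0.3980 -0.7370 -0.6550 -0.7430 0.1940 -0.7120

o_n = [-0.9833, -0.9447, -0.5559]
J₁: ẑ×o_n = [0.9447, -0.9833, 0.0000], ω = ẑ
J2: z=[-0.3907, -0.9205, 0.0000] o=[0.2577, -0.1094, 0.0800] → [0.5853, -0.2485, -0.8160, -0.3907, -0.9205, 0.0000]
J3: z=[-0.8343, 0.3541, 0.4226] o=[-0.2062, -0.5643, -0.4547] → [0.1249, -0.4128, 0.5926, -0.8343, 0.3541, 0.4226]
J4: z=[-0.4564, -0.0135, -0.8897] o=[-0.4793, -0.1818, -0.3205] → [-0.6756, 0.3409, 0.3414, -0.4564, -0.0135, -0.8897]
J5: z=[0.5641, 0.7689, -0.3011] o=[-0.3554, -0.2968, -0.3822] → [-0.3286, 0.2870, 0.1173, 0.5641, 0.7689, -0.3011]
J6: z=[-0.8257, 0.5288, -0.1966] o=[-0.3586, -0.4407, -0.7555] → [0.0064, 0.2876, 0.7465, -0.8257, 0.5288, -0.1966]
q̇ = J⁺·V = [-0.3980, -0.7370, -0.6550, -0.7430, 0.1940, -0.7120]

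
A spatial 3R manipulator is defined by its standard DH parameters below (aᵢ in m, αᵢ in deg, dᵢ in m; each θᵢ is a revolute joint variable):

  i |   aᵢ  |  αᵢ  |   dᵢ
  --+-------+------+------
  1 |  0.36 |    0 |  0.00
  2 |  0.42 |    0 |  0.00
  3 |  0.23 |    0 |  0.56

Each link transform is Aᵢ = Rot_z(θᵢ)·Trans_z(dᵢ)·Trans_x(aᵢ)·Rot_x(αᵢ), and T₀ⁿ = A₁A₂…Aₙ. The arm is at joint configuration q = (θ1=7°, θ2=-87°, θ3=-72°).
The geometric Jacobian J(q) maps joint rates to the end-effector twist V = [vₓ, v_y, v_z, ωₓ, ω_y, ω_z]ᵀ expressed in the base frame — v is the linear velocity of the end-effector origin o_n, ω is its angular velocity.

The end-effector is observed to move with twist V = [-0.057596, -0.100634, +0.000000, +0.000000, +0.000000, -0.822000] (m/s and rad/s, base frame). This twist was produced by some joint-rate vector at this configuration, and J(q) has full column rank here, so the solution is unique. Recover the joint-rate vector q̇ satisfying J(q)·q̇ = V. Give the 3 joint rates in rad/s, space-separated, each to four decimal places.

-0.7480 0.7440 -0.8180

o_n = [0.2272, -0.4777, 0.5600]
J₁: ẑ×o_n = [0.4777, 0.2272, -0.0000], ω = ẑ
J2: z=[0.0000, 0.0000, 1.0000] o=[0.3573, 0.0439, 0.0000] → [0.5216, -0.1301, 0.0000, 0.0000, 0.0000, 1.0000]
J3: z=[0.0000, 0.0000, 1.0000] o=[0.4302, -0.3697, 0.0000] → [0.1080, -0.2031, 0.0000, 0.0000, 0.0000, 1.0000]
q̇ = J⁺·V = [-0.7480, 0.7440, -0.8180]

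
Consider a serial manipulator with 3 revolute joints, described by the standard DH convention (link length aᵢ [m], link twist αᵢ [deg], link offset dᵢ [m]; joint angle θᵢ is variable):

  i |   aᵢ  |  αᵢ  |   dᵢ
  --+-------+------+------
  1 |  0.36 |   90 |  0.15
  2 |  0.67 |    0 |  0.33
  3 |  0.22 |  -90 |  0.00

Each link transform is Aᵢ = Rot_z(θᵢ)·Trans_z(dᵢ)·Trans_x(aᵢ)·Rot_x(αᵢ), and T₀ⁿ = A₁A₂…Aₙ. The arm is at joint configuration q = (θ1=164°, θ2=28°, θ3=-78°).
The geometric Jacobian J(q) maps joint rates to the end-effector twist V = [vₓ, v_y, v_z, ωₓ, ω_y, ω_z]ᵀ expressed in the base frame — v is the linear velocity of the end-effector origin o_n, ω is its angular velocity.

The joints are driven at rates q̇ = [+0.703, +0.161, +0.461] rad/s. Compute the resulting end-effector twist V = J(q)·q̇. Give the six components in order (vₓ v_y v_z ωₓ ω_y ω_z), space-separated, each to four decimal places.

-0.4869 -0.6597 0.1832 0.1714 0.5979 0.7030

o_n = [-0.9597, 0.6185, 0.2960]
J₁: ẑ×o_n = [-0.6185, -0.9597, 0.0000], ω = ẑ
J2: z=[0.2756, 0.9613, 0.0000] o=[-0.3461, 0.0992, 0.1500] → [0.1404, -0.0402, 0.7330, 0.2756, 0.9613, 0.0000]
J3: z=[0.2756, 0.9613, 0.0000] o=[-0.8238, 0.5795, 0.4645] → [-0.1620, 0.0465, 0.1414, 0.2756, 0.9613, 0.0000]
V = J·q̇ = [-0.4869, -0.6597, 0.1832, 0.1714, 0.5979, 0.7030]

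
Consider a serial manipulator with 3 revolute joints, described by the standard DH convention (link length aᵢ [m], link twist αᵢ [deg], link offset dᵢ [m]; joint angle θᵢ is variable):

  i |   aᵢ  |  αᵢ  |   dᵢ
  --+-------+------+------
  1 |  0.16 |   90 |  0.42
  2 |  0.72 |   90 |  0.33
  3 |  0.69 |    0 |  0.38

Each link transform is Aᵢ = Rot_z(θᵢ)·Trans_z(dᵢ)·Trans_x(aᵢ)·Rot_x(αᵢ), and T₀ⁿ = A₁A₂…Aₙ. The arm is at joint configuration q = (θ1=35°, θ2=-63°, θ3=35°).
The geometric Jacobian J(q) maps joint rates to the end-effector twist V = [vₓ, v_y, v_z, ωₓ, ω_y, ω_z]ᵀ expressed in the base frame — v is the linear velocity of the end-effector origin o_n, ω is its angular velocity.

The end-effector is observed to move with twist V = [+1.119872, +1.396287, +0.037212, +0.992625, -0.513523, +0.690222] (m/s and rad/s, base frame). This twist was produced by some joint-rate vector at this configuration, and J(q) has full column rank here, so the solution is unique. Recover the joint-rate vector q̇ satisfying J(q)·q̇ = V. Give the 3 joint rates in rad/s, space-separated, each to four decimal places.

0.4260 0.9900 -0.5820

o_n = [0.7480, -0.3623, -0.8977]
J₁: ẑ×o_n = [0.3623, 0.7480, -0.0000], ω = ẑ
J2: z=[0.5736, -0.8192, 0.0000] o=[0.1311, 0.0918, 0.4200] → [1.0794, 0.7558, 0.2449, 0.5736, -0.8192, 0.0000]
J3: z=[-0.7299, -0.5111, -0.4540] o=[0.5881, 0.0089, -0.2215] → [0.1770, -0.5661, 0.3526, -0.7299, -0.5111, -0.4540]
q̇ = J⁺·V = [0.4260, 0.9900, -0.5820]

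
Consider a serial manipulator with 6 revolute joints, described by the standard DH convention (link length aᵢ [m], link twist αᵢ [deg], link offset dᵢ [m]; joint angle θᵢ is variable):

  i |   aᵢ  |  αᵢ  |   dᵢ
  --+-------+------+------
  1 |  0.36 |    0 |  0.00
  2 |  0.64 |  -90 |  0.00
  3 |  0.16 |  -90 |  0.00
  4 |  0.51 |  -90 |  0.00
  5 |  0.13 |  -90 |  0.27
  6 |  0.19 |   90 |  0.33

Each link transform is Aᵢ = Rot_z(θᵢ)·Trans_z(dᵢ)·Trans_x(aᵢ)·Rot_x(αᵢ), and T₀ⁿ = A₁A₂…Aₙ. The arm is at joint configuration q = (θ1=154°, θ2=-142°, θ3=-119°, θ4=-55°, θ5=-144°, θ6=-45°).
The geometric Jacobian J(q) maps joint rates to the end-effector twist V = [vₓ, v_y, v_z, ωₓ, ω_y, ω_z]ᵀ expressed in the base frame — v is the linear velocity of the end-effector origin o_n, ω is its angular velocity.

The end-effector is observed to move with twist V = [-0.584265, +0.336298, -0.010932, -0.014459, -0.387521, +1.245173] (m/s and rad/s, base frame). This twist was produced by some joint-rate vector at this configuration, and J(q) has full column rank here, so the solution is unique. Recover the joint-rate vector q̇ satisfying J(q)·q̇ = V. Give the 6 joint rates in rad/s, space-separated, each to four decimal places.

0.7370 -0.3790 -0.4270 -0.3590 0.6440 0.8730

o_n = [0.2623, 0.4557, 0.8803]
J₁: ẑ×o_n = [-0.4557, 0.2623, 0.0000], ω = ẑ
J2: z=[0.0000, 0.0000, 1.0000] o=[-0.3236, 0.1578, 0.0000] → [-0.2979, 0.5858, 0.0000, 0.0000, 0.0000, 1.0000]
J3: z=[-0.2079, 0.9781, 0.0000] o=[0.3024, 0.2909, 0.0000] → [0.8610, 0.1830, 0.0050, -0.2079, 0.9781, 0.0000]
J4: z=[0.8555, 0.1818, 0.4848] o=[0.2266, 0.2747, 0.1399] → [0.0469, -0.6160, 0.1483, 0.8555, 0.1818, 0.4848]
J5: z=[-0.2692, -0.6436, 0.7164] o=[0.0010, 0.6539, 0.3958] → [-0.1698, 0.3176, 0.2215, -0.2692, -0.6436, 0.7164]
J6: z=[0.4321, 0.5841, 0.6871] o=[0.0402, 0.4158, 0.5735] → [0.1518, 0.0200, -0.1125, 0.4321, 0.5841, 0.6871]
q̇ = J⁺·V = [0.7370, -0.3790, -0.4270, -0.3590, 0.6440, 0.8730]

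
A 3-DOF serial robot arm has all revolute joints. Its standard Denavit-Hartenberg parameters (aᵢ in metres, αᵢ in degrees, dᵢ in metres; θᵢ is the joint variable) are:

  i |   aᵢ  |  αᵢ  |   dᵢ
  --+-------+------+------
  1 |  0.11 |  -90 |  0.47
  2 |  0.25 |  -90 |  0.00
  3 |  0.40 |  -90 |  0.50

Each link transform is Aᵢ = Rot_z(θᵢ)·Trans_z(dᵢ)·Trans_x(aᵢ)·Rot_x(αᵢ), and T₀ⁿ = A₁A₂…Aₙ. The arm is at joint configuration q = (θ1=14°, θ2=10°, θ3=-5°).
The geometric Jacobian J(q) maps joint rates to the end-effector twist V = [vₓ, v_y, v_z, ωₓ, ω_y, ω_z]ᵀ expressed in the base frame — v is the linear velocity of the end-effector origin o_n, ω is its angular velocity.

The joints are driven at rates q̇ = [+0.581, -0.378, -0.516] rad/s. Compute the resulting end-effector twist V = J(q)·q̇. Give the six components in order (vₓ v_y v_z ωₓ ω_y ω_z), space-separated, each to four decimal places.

o_n = [0.6337, 0.1939, -0.1350]
J₁: ẑ×o_n = [-0.1939, 0.6337, 0.0000], ω = ẑ
J2: z=[-0.2419, 0.9703, 0.0000] o=[0.1067, 0.0266, 0.4700] → [-0.5870, -0.1464, -0.5518, -0.2419, 0.9703, 0.0000]
J3: z=[-0.1685, -0.0420, -0.9848] o=[0.3456, 0.0862, 0.4266] → [0.1297, -0.3783, -0.0061, -0.1685, -0.0420, -0.9848]
V = J·q̇ = [0.0423, 0.6187, 0.2117, 0.1784, -0.3451, 1.0892]

0.0423 0.6187 0.2117 0.1784 -0.3451 1.0892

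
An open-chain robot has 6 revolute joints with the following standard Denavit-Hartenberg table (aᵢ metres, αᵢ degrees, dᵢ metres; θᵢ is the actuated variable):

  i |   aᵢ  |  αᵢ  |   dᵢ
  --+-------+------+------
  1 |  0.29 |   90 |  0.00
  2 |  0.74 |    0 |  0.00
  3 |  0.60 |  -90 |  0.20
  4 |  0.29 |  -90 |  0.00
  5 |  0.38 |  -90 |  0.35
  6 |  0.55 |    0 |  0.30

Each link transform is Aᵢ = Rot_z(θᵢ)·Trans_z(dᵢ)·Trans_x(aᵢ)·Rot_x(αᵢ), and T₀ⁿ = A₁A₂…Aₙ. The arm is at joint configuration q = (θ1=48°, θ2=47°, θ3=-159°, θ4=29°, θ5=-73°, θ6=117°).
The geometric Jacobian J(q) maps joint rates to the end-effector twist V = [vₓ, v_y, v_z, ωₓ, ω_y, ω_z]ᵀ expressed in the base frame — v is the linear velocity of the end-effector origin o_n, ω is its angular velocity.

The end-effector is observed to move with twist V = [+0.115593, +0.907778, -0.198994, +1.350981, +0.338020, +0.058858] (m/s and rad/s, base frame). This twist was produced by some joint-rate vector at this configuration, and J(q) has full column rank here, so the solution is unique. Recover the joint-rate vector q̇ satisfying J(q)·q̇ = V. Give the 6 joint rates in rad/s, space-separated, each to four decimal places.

o_n = [0.2705, 0.2640, -0.5906]
J₁: ẑ×o_n = [-0.2640, 0.2705, 0.0000], ω = ẑ
J2: z=[0.7431, -0.6691, 0.0000] o=[0.1940, 0.2155, 0.0000] → [0.3952, 0.4389, 0.0872, 0.7431, -0.6691, 0.0000]
J3: z=[0.7431, -0.6691, 0.0000] o=[0.5317, 0.5906, 0.5412] → [0.7573, 0.8411, -0.4175, 0.7431, -0.6691, 0.0000]
J4: z=[0.6204, 0.6890, -0.3746] o=[0.5300, 0.2897, -0.0151] → [-0.4062, 0.4542, 0.1629, 0.6204, 0.6890, -0.3746]
J5: z=[-0.5284, 0.7202, 0.4495] o=[0.3619, 0.3132, -0.2503] → [-0.2230, -0.2209, 0.0918, -0.5284, 0.7202, 0.4495]
J6: z=[-0.7356, -0.1241, -0.6660] o=[0.3380, 0.8246, -0.3192] → [-0.3397, -0.1547, 0.4040, -0.7356, -0.1241, -0.6660]
q̇ = J⁺·V = [0.0860, 0.1410, 0.3720, 0.9330, -0.0340, -0.5070]

0.0860 0.1410 0.3720 0.9330 -0.0340 -0.5070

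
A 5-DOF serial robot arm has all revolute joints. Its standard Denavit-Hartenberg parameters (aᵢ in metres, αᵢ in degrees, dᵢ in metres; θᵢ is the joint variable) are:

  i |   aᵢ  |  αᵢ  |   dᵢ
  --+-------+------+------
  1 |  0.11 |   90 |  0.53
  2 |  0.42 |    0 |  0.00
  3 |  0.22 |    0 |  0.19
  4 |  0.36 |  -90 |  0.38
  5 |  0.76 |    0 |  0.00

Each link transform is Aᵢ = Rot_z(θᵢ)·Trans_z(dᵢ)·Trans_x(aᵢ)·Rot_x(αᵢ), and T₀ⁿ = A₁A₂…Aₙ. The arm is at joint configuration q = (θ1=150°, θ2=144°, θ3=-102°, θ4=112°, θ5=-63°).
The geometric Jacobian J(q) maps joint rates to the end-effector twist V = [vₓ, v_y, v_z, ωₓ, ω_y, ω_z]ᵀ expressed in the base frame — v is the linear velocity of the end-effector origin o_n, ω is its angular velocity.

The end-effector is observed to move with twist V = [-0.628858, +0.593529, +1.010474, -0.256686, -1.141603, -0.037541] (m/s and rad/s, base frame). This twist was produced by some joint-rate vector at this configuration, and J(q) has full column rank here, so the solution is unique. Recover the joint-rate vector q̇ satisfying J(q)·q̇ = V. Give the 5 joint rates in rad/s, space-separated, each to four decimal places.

o_n = [1.2298, 0.7301, 1.2331]
J₁: ẑ×o_n = [-0.7301, 1.2298, 0.0000], ω = ẑ
J2: z=[0.5000, 0.8660, 0.0000] o=[-0.0953, 0.0550, 0.5300] → [0.6089, -0.3516, -0.8100, 0.5000, 0.8660, 0.0000]
J3: z=[0.5000, 0.8660, 0.0000] o=[0.1990, -0.1149, 0.7769] → [0.3951, -0.2281, -0.4702, 0.5000, 0.8660, 0.0000]
J4: z=[0.5000, 0.8660, 0.0000] o=[0.1524, 0.1314, 0.9241] → [0.2677, -0.1545, -0.6337, 0.5000, 0.8660, 0.0000]
J5: z=[0.3796, -0.2192, -0.8988] o=[0.6226, 0.2987, 1.0819] → [0.3546, -0.6031, 0.2968, 0.3796, -0.2192, -0.8988]
q̇ = J⁺·V = [0.6770, -0.3540, 0.0260, -0.7890, 0.7950]

0.6770 -0.3540 0.0260 -0.7890 0.7950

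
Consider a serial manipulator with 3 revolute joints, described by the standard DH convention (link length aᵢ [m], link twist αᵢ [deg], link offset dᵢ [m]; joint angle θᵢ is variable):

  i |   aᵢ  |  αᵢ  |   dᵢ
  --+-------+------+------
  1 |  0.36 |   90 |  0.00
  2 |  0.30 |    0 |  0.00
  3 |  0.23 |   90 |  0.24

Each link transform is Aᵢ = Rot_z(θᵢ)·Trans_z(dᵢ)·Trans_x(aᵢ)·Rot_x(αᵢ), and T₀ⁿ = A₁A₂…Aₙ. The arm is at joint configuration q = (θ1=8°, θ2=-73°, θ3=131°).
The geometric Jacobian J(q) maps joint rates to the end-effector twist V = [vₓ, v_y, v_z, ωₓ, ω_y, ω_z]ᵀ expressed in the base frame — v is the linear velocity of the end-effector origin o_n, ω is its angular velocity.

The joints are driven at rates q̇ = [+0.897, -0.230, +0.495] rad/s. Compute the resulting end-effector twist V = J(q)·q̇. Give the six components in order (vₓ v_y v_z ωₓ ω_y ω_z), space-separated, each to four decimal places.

o_n = [0.5975, -0.1584, -0.0918]
J₁: ẑ×o_n = [0.1584, 0.5975, -0.0000], ω = ẑ
J2: z=[0.1392, -0.9903, 0.0000] o=[0.3565, 0.0501, 0.0000] → [0.0909, 0.0128, 0.2096, 0.1392, -0.9903, 0.0000]
J3: z=[0.1392, -0.9903, 0.0000] o=[0.4434, 0.0623, -0.2869] → [-0.1932, -0.0271, 0.1219, 0.1392, -0.9903, 0.0000]
V = J·q̇ = [0.0255, 0.5195, 0.0121, 0.0369, -0.2624, 0.8970]

0.0255 0.5195 0.0121 0.0369 -0.2624 0.8970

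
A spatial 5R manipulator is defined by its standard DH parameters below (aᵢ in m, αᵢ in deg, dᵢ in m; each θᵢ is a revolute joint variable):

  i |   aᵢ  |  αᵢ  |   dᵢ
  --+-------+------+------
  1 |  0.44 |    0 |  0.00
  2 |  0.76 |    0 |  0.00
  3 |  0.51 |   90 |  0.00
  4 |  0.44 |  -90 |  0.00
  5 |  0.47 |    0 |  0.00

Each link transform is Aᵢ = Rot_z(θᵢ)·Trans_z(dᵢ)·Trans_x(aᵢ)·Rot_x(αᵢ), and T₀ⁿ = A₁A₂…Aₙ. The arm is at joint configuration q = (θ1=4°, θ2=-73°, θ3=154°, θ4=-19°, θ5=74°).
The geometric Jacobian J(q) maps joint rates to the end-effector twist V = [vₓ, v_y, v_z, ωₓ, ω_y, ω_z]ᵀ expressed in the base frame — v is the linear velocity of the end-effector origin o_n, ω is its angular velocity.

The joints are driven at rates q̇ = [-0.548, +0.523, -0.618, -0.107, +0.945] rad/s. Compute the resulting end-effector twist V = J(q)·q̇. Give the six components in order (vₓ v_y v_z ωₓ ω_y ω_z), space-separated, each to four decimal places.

o_n = [0.3526, 0.4051, -0.1854]
J₁: ẑ×o_n = [-0.4051, 0.3526, 0.0000], ω = ẑ
J2: z=[0.0000, 0.0000, 1.0000] o=[0.4389, 0.0307, 0.0000] → [-0.3744, -0.0863, 0.0000, 0.0000, 0.0000, 1.0000]
J3: z=[0.0000, 0.0000, 1.0000] o=[0.7113, -0.6788, 0.0000] → [-1.0839, -0.3587, 0.0000, 0.0000, 0.0000, 1.0000]
J4: z=[0.9962, -0.0872, 0.0000] o=[0.7557, -0.1708, 0.0000] → [0.0162, 0.1847, 0.5385, 0.9962, -0.0872, 0.0000]
J5: z=[0.0284, 0.3243, 0.9455] o=[0.7920, 0.2437, -0.1432] → [-0.1663, -0.4143, 0.1471, 0.0284, 0.3243, 0.9455]
V = J·q̇ = [0.5372, -0.4279, 0.0814, -0.0798, 0.3158, 0.2505]

0.5372 -0.4279 0.0814 -0.0798 0.3158 0.2505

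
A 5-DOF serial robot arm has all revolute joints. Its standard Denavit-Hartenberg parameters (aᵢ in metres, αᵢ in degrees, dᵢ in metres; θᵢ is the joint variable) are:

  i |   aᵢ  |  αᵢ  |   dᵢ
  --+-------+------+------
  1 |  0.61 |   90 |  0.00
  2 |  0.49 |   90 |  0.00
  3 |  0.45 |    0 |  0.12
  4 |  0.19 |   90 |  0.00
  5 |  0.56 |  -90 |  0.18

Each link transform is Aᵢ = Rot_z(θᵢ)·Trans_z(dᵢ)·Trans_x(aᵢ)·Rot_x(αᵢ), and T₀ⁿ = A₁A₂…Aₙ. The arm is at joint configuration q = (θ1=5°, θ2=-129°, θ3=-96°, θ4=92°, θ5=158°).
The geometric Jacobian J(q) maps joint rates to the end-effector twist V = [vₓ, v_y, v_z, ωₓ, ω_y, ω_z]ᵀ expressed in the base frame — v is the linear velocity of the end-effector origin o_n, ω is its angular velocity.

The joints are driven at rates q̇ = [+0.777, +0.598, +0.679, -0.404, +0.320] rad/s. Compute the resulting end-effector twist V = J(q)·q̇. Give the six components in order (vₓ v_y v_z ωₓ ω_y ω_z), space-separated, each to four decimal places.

o_n = [0.2358, 0.6271, 0.1283]
J₁: ẑ×o_n = [-0.6271, 0.2358, 0.0000], ω = ẑ
J2: z=[0.0872, -0.9962, 0.0000] o=[0.6077, 0.0532, 0.0000] → [-0.1278, -0.0112, -0.3205, 0.0872, -0.9962, 0.0000]
J3: z=[-0.7742, -0.0677, 0.6293] o=[0.3005, 0.0263, -0.3808] → [-0.4126, 0.3534, -0.4695, -0.7742, -0.0677, 0.6293]
J4: z=[-0.7742, -0.0677, 0.6293] o=[0.1981, 0.4666, -0.2687] → [-0.1279, 0.3311, -0.1217, -0.7742, -0.0677, 0.6293]
J5: z=[-0.0432, 0.9976, 0.0542] o=[0.0781, 0.4694, -0.4160] → [0.5344, 0.0321, -0.1641, -0.0432, 0.9976, 0.0542]
V = J·q̇ = [-0.6211, 0.2930, -0.5138, -0.1746, -0.2951, 0.9674]

-0.6211 0.2930 -0.5138 -0.1746 -0.2951 0.9674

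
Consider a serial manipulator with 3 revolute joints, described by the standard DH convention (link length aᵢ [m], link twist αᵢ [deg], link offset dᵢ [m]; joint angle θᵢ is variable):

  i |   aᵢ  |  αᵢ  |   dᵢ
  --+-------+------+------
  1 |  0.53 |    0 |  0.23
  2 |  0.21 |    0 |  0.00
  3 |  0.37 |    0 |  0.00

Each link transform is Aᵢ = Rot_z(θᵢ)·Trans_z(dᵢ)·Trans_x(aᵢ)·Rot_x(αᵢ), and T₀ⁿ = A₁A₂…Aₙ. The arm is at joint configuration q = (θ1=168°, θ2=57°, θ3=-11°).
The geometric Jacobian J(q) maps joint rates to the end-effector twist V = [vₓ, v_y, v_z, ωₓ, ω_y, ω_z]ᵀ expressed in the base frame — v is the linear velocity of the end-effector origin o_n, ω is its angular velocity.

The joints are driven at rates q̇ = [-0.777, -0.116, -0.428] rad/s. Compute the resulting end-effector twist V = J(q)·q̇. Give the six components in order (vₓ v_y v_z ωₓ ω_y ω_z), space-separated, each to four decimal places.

o_n = [-0.9737, -0.2452, 0.2300]
J₁: ẑ×o_n = [0.2452, -0.9737, 0.0000], ω = ẑ
J2: z=[0.0000, 0.0000, 1.0000] o=[-0.5184, 0.1102, 0.2300] → [0.3554, -0.4552, 0.0000, 0.0000, 0.0000, 1.0000]
J3: z=[0.0000, 0.0000, 1.0000] o=[-0.6669, -0.0383, 0.2300] → [0.2069, -0.3067, 0.0000, 0.0000, 0.0000, 1.0000]
V = J·q̇ = [-0.3203, 0.9406, 0.0000, 0.0000, 0.0000, -1.3210]

-0.3203 0.9406 0.0000 0.0000 0.0000 -1.3210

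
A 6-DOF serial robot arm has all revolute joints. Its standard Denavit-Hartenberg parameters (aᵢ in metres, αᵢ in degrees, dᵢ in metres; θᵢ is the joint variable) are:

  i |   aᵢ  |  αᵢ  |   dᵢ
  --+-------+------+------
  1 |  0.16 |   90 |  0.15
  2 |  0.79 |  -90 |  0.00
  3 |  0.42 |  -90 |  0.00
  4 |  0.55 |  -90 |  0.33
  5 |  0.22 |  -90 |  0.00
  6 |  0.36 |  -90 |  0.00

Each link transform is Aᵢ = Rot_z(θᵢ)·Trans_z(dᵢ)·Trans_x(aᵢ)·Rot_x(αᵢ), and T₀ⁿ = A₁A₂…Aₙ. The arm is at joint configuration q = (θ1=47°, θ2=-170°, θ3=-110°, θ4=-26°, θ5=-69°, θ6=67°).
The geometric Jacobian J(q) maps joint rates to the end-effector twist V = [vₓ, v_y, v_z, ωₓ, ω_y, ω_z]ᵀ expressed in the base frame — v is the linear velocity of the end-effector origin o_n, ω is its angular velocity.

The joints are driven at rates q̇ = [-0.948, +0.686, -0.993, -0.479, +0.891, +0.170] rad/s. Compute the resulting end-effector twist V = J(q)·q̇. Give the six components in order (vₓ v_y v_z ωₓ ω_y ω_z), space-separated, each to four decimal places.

o_n = [0.2068, -1.3323, -0.6300]
J₁: ẑ×o_n = [1.3323, 0.2068, -0.0000], ω = ẑ
J2: z=[0.7314, -0.6820, 0.0000] o=[0.1091, 0.1170, 0.1500] → [0.5319, 0.5704, -0.9934, 0.7314, -0.6820, 0.0000]
J3: z=[0.1184, 0.1270, -0.9848] o=[-0.4215, -0.4520, 0.0128] → [-0.9486, -0.5426, -0.1840, 0.1184, 0.1270, -0.9848]
J4: z=[-0.3810, -0.9101, -0.1632] o=[-0.0364, -0.6177, 0.0378] → [0.4911, -0.2941, 0.4935, -0.3810, -0.9101, -0.1632]
J5: z=[0.2955, -0.2871, 0.9112] o=[0.3198, -1.0824, -0.2242] → [0.3442, 0.0170, -0.1063, 0.2955, -0.2871, 0.9112]
J6: z=[0.9544, 0.0471, -0.2947] o=[0.3106, -1.2929, -0.2875] → [-0.0277, 0.3574, -0.0328, 0.9544, 0.0471, -0.2947]
V = J·q̇ = [0.1106, 0.9508, -0.8354, 0.9922, -0.4058, 0.8698]

0.1106 0.9508 -0.8354 0.9922 -0.4058 0.8698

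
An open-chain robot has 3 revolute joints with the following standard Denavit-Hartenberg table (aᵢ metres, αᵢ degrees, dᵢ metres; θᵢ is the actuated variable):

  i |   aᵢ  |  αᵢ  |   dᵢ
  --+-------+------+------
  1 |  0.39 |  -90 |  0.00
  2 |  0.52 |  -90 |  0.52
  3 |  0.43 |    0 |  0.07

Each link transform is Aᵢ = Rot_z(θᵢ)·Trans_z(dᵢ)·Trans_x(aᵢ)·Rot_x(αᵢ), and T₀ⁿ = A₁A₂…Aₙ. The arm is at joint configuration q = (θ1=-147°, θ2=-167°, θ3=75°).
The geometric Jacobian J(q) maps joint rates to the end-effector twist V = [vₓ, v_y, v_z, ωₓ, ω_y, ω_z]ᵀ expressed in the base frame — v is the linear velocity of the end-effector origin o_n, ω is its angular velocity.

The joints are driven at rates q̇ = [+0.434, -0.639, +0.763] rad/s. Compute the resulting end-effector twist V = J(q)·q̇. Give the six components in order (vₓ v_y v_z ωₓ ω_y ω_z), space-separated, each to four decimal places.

-0.2040 0.0771 -0.4543 -0.4920 0.4424 1.1774

o_n = [0.2326, 0.0263, 0.2102]
J₁: ẑ×o_n = [-0.0263, 0.2326, 0.0000], ω = ẑ
J2: z=[0.5446, -0.8387, 0.0000] o=[-0.3271, -0.2124, 0.0000] → [-0.1763, -0.1145, 0.5994, 0.5446, -0.8387, 0.0000]
J3: z=[-0.1887, -0.1225, 0.9744] o=[0.3811, -0.3726, 0.1170] → [-0.4000, -0.1271, -0.0934, -0.1887, -0.1225, 0.9744]
V = J·q̇ = [-0.2040, 0.0771, -0.4543, -0.4920, 0.4424, 1.1774]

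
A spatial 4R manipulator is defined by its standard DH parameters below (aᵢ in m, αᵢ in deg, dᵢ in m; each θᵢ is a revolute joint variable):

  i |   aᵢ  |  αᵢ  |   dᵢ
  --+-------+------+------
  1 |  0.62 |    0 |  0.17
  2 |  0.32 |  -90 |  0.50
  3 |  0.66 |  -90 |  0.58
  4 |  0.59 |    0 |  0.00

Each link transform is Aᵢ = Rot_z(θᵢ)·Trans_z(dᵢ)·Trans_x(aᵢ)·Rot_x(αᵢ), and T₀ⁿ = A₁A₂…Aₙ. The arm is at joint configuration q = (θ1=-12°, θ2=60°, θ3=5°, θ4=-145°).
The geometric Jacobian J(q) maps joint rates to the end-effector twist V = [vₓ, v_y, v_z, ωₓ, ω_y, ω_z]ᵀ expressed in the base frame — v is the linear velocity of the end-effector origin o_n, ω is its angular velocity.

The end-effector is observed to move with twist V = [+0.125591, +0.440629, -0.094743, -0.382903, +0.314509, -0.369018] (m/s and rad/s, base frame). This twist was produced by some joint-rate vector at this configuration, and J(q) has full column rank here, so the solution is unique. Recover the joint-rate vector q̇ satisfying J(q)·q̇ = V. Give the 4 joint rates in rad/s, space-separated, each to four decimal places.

o_n = [0.2558, 0.8543, 0.6546]
J₁: ẑ×o_n = [-0.8543, 0.2558, 0.0000], ω = ẑ
J2: z=[0.0000, 0.0000, 1.0000] o=[0.6065, -0.1289, 0.1700] → [-0.9832, -0.3506, 0.0000, 0.0000, 0.0000, 1.0000]
J3: z=[-0.7431, 0.6691, 0.0000] o=[0.8206, 0.1089, 0.6700] → [-0.0103, -0.0114, -0.1760, -0.7431, 0.6691, 0.0000]
J4: z=[-0.0583, -0.0648, -0.9962] o=[0.8295, 0.9856, 0.6125] → [-0.1336, 0.5739, -0.0295, -0.0583, -0.0648, -0.9962]
q̇ = J⁺·V = [0.4270, -0.5390, 0.4950, 0.2580]

0.4270 -0.5390 0.4950 0.2580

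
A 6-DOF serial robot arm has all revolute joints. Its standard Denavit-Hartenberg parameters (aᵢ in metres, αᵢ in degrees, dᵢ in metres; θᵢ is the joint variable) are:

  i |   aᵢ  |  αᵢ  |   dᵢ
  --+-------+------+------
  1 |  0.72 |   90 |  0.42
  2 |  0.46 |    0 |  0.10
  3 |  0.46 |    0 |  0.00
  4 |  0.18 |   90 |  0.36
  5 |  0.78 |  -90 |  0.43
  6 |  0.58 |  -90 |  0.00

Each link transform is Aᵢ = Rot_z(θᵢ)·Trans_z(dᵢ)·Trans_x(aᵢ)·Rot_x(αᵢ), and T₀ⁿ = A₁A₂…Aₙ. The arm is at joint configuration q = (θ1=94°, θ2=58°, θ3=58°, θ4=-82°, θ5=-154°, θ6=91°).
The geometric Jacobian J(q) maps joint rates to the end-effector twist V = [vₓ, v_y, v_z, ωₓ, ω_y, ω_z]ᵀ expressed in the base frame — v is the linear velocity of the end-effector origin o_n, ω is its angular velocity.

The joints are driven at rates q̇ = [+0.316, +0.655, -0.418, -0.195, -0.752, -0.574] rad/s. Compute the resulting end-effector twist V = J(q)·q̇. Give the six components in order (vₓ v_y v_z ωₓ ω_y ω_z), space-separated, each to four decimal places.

o_n = [0.1045, 0.2618, 1.0615]
J₁: ẑ×o_n = [-0.2618, 0.1045, 0.0000], ω = ẑ
J2: z=[0.9976, 0.0698, 0.0000] o=[-0.0502, 0.7182, 0.4200] → [0.0448, -0.6400, -0.4662, 0.9976, 0.0698, 0.0000]
J3: z=[0.9976, 0.0698, 0.0000] o=[0.0325, 0.9684, 0.8101] → [0.0175, -0.2508, -0.7099, 0.9976, 0.0698, 0.0000]
J4: z=[0.9976, 0.0698, 0.0000] o=[0.0466, 0.7672, 1.2235] → [-0.0113, 0.1616, -0.5083, 0.9976, 0.0698, 0.0000]
J5: z=[-0.0390, 0.5578, -0.8290] o=[0.3953, 0.9412, 1.3242] → [-0.7098, 0.2308, 0.1887, -0.0390, 0.5578, -0.8290]
J6: z=[-0.9220, 0.2998, 0.2451] o=[0.0780, 0.5774, 0.5757] → [0.2231, 0.4544, 0.2831, -0.9220, 0.2998, 0.2451]
V = J·q̇ = [0.3472, -0.7473, -0.2139, 0.6004, -0.5887, 0.7987]

0.3472 -0.7473 -0.2139 0.6004 -0.5887 0.7987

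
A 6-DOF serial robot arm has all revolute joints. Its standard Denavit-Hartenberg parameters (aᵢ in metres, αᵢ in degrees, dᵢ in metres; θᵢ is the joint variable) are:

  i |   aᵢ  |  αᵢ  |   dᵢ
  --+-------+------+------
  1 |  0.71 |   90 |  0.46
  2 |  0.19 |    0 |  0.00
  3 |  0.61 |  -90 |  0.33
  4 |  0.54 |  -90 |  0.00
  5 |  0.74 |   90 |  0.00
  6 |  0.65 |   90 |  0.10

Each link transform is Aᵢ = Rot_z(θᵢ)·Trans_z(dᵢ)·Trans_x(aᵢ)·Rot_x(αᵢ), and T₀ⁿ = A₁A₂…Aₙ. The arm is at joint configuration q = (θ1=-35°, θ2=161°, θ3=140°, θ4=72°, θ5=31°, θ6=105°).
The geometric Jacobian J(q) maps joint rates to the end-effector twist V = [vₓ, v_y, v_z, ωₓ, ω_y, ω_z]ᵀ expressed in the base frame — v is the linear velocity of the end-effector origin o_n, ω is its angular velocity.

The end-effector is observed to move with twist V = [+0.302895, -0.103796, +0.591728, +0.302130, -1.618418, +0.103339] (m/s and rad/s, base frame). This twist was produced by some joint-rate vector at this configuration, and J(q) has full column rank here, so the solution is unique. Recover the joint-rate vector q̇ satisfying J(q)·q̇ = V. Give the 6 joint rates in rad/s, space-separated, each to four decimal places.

0.5210 0.5290 0.5730 0.3770 -0.9320 0.4850

o_n = [0.9463, 0.4271, 0.1168]
J₁: ẑ×o_n = [-0.4271, 0.9463, 0.0000], ω = ẑ
J2: z=[-0.5736, -0.8192, 0.0000] o=[0.5816, -0.4072, 0.4600] → [0.2811, -0.1968, -0.1798, -0.5736, -0.8192, 0.0000]
J3: z=[-0.5736, -0.8192, 0.0000] o=[0.4344, -0.3042, 0.5219] → [0.3318, -0.2323, -0.0002, -0.5736, -0.8192, 0.0000]
J4: z=[0.7022, -0.4917, 0.5150] o=[0.5025, -0.7547, -0.0010] → [-0.6666, 0.1459, 1.0480, 0.7022, -0.4917, 0.5150]
J5: z=[-0.2240, 0.5341, 0.8152] o=[0.8675, -0.3833, -0.1440] → [-0.5214, 0.1227, -0.2236, -0.2240, 0.5341, 0.8152]
J6: z=[0.9500, -0.0672, 0.3051] o=[1.0286, 0.2403, -0.5084] → [-0.0990, -0.6190, 0.1720, 0.9500, -0.0672, 0.3051]
q̇ = J⁺·V = [0.5210, 0.5290, 0.5730, 0.3770, -0.9320, 0.4850]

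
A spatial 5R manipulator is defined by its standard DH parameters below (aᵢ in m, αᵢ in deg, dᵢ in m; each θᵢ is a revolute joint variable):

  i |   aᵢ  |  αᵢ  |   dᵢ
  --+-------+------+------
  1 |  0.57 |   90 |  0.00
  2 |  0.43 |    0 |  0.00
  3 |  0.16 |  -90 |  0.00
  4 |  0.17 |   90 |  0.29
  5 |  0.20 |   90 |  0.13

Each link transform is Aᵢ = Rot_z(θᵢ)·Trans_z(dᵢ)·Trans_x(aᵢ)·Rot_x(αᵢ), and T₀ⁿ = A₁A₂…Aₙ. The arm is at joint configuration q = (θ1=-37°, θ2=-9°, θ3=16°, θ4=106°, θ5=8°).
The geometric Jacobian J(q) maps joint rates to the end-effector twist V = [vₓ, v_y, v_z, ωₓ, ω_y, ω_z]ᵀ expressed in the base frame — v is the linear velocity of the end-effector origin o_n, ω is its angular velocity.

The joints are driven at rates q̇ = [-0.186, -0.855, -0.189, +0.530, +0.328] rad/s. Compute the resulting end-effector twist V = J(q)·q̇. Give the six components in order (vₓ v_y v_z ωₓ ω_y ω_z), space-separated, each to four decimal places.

o_n = [1.1434, -0.3738, 0.2706]
J₁: ẑ×o_n = [0.3738, 1.1434, -0.0000], ω = ẑ
J2: z=[-0.6018, -0.7986, 0.0000] o=[0.4552, -0.3430, 0.0000] → [-0.2161, 0.1628, 0.5681, -0.6018, -0.7986, 0.0000]
J3: z=[-0.6018, -0.7986, 0.0000] o=[0.7944, -0.5986, -0.0673] → [-0.2698, 0.2033, 0.1434, -0.6018, -0.7986, 0.0000]
J4: z=[-0.0973, 0.0733, 0.9925] o=[0.9212, -0.6942, -0.0478] → [-0.2947, 0.2515, -0.0475, -0.0973, 0.0733, 0.9925]
J5: z=[0.9279, -0.3541, 0.1171] o=[0.9542, -0.5144, 0.2344] → [-0.0293, -0.0114, 0.1975, 0.9279, -0.3541, 0.1171]
V = J·q̇ = [0.0004, -0.2608, -0.4732, 0.8810, 0.7565, 0.3785]

0.0004 -0.2608 -0.4732 0.8810 0.7565 0.3785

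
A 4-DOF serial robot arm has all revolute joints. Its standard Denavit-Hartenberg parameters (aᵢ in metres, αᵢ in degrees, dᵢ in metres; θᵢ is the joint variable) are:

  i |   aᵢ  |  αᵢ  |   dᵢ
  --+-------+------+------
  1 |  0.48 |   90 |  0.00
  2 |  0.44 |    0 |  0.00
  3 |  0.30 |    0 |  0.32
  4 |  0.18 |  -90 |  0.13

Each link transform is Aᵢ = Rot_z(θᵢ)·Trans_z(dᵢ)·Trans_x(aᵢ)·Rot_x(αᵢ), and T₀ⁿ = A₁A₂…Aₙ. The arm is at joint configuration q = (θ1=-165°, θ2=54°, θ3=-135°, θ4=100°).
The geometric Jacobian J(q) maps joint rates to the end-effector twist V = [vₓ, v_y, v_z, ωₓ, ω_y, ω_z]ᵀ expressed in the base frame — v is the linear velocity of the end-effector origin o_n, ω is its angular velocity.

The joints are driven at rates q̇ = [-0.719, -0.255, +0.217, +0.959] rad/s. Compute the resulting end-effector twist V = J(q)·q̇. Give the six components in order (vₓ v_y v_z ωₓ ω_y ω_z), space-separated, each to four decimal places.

o_n = [-1.0397, 0.1873, 0.1183]
J₁: ẑ×o_n = [-0.1873, -1.0397, 0.0000], ω = ẑ
J2: z=[-0.2588, 0.9659, 0.0000] o=[-0.4636, -0.1242, 0.0000] → [0.1142, 0.0306, 0.4757, -0.2588, 0.9659, 0.0000]
J3: z=[-0.2588, 0.9659, 0.0000] o=[-0.7135, -0.1912, 0.3560] → [-0.2296, -0.0615, 0.2171, -0.2588, 0.9659, 0.0000]
J4: z=[-0.2588, 0.9659, 0.0000] o=[-0.8416, 0.1058, 0.0597] → [0.0566, 0.0152, 0.1702, -0.2588, 0.9659, 0.0000]
V = J·q̇ = [0.1100, 0.7409, 0.0890, -0.2384, 0.8896, -0.7190]

0.1100 0.7409 0.0890 -0.2384 0.8896 -0.7190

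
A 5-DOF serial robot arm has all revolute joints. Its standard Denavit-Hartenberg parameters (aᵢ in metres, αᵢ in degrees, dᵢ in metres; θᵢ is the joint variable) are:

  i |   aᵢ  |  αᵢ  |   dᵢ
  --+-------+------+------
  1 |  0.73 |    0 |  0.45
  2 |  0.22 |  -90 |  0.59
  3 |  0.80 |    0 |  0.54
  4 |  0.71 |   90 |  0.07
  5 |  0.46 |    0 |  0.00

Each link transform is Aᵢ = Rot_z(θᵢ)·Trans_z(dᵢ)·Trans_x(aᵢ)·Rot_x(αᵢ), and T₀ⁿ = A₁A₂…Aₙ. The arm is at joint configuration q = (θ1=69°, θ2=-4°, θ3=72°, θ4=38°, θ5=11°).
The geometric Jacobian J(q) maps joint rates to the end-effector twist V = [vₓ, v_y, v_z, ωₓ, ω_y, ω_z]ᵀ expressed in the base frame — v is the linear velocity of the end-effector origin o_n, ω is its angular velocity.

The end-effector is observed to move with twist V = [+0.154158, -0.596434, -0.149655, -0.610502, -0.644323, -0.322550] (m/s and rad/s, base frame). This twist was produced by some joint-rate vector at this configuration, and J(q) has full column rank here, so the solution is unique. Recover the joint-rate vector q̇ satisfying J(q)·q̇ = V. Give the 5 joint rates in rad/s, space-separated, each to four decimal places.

0.0780 -0.7070 0.7580 -0.4770 -0.8960

o_n = [-0.3412, 1.0398, -0.8123]
J₁: ẑ×o_n = [-1.0398, -0.3412, 0.0000], ω = ẑ
J2: z=[0.0000, 0.0000, 1.0000] o=[0.2616, 0.6815, 0.4500] → [-0.3583, -0.6028, 0.0000, 0.0000, 0.0000, 1.0000]
J3: z=[-0.9063, 0.4226, 0.0000] o=[0.3546, 0.8809, 1.0400] → [-0.7828, -1.6788, 0.1501, -0.9063, 0.4226, 0.0000]
J4: z=[-0.9063, 0.4226, 0.0000] o=[-0.0303, 1.3332, 0.2792] → [-0.4613, -0.9892, 0.3973, -0.9063, 0.4226, 0.0000]
J5: z=[0.3971, 0.8517, -0.3420] o=[-0.1964, 1.1427, -0.3880] → [-0.3966, 0.2180, 0.0825, 0.3971, 0.8517, -0.3420]
q̇ = J⁺·V = [0.0780, -0.7070, 0.7580, -0.4770, -0.8960]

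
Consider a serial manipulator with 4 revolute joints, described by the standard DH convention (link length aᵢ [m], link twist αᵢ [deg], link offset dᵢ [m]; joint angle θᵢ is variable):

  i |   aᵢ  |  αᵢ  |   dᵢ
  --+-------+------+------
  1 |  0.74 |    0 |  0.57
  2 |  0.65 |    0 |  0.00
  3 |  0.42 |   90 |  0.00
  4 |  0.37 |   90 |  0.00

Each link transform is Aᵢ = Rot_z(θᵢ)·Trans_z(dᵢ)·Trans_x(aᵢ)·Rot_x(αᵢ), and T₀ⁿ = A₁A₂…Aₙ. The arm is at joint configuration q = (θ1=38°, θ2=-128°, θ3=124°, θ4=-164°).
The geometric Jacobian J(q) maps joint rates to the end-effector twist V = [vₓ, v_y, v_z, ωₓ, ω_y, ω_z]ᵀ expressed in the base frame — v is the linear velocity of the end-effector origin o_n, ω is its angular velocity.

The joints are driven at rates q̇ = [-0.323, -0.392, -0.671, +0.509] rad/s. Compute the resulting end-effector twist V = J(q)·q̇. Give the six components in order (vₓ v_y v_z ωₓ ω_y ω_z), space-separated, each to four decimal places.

o_n = [0.6365, -0.1584, 0.4680]
J₁: ẑ×o_n = [0.1584, 0.6365, -0.0000], ω = ẑ
J2: z=[0.0000, 0.0000, 1.0000] o=[0.5831, 0.4556, 0.5700] → [0.6140, 0.0533, -0.0000, 0.0000, 0.0000, 1.0000]
J3: z=[0.0000, 0.0000, 1.0000] o=[0.5831, -0.1944, 0.5700] → [-0.0360, 0.0533, 0.0000, 0.0000, 0.0000, 1.0000]
J4: z=[0.5592, -0.8290, 0.0000] o=[0.9313, 0.0405, 0.5700] → [0.0846, 0.0570, -0.3557, 0.5592, -0.8290, 0.0000]
V = J·q̇ = [-0.2247, -0.2332, -0.1810, 0.2846, -0.4220, -1.3860]

-0.2247 -0.2332 -0.1810 0.2846 -0.4220 -1.3860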